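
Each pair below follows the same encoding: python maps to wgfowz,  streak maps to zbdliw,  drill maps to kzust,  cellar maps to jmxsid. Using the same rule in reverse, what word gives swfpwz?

Shifts by position in python: pos 0: p→w (+7), pos 1: y→g (+8), pos 2: t→f (+12), pos 3: h→o (+7), pos 4: o→w (+8), pos 5: n→z (+12) — repeating every 3. A repeating key of period 3 is used — shifts +7, +8, +12 over and over.
Reversing it on swfpwz: s−7=l, w−8=o, f−12=t, p−7=i, w−8=o, z−12=n.

lotion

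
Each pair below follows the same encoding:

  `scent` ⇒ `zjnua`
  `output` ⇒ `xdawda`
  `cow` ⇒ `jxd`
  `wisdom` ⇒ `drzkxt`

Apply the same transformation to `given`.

The shift depends on letter class: consonant s→z is +7, but vowel e→n is +9. The rule splits by letter class: vowels +9, consonants +7.
On given: g(cons)+7=n, i(vowel)+9=r, v(cons)+7=c, e(vowel)+9=n, n(cons)+7=u.

nrcnu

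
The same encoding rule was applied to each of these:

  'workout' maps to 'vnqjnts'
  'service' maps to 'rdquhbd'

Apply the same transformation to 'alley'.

Compare letters: w→v is +25, o→n is +25, r→q is +25 — a constant shift. It's a constant shift of +25 (ROT25).
For alley: a+25=z, l+25=k, l+25=k, e+25=d, y+25=x.

zkkdx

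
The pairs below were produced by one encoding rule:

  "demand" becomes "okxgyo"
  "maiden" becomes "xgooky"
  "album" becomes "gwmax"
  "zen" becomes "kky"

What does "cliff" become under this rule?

Vowels shift forward by 6 and consonants shift forward by 11.
On cliff: c(cons)+11=n, l(cons)+11=w, i(vowel)+6=o, f(cons)+11=q, f(cons)+11=q.

nwoqq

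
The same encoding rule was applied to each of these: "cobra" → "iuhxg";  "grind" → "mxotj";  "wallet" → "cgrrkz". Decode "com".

wig

Compare letters: c→i is +6, o→u is +6, b→h is +6 — a constant shift. It's a constant shift of +6 (ROT6).
Decoding com: c−6=w, o−6=i, m−6=g.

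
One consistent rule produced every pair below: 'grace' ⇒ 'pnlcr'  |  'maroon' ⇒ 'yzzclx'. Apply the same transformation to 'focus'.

Two steps: reverse the string, then apply a Caesar shift of +11.
For focus: reverse → sucof; then shift: s+11=d, u+11=f, c+11=n, o+11=z, f+11=q.

dfnzq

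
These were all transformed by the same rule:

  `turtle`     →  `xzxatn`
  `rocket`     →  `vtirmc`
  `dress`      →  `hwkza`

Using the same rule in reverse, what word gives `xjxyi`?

terra

In turtle: t→x is +4, u→z is +5, r→x is +6, t→a is +7 — the shift increases by 1 each position. Each letter shifts forward by (position + 4), i.e. 4, 5, 6, … — the shift grows by one for each successive letter.
Undoing it on xjxyi: x−4=t, j−5=e, x−6=r, y−7=r, i−8=a.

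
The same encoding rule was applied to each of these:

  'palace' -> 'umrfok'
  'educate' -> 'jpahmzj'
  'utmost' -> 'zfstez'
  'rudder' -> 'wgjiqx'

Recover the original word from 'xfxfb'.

Shifts by position in palace: pos 0: p→u (+5), pos 1: a→m (+12), pos 2: l→r (+6), pos 3: a→f (+5), pos 4: c→o (+12), pos 5: e→k (+6) — repeating every 3. It's a Vigenère-style cipher with numeric key [5,12,6]: position i shifts by key[i mod 3].
Reversing it on xfxfb: x−5=s, f−12=t, x−6=r, f−5=a, b−12=p.

strap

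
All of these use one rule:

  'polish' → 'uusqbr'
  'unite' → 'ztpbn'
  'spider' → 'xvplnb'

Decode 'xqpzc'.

skirt

In polish: p→u is +5, o→u is +6, l→s is +7, i→q is +8 — the shift increases by 1 each position. The shift increases by 1 at each position, starting from +5: 5, 6, 7, ….
Undoing it on xqpzc: x−5=s, q−6=k, p−7=i, z−8=r, c−9=t.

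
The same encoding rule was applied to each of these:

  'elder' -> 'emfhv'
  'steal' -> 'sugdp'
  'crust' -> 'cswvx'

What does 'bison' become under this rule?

In elder: e→e is +0, l→m is +1, d→f is +2, e→h is +3 — the shift increases by 1 each position. The shift increases by 1 at each position, starting from +0: 0, 1, 2, ….
On bison: b+0=b, i+1=j, s+2=u, o+3=r, n+4=r.

bjurr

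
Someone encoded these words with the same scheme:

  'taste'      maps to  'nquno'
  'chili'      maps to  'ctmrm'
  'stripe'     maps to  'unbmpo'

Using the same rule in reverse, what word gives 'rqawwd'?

Treating letters as 0–25, the rule is x ↦ 19x + 16 (mod 26).
Undoing it on rqawwd: r(17)→11·(17−16)≡11=l; q(16)→11·(16−16)≡0=a; a(0)→11·(0−16)≡6=g; w(22)→11·(22−16)≡14=o; w(22)→11·(22−16)≡14=o; d(3)→11·(3−16)≡13=n (all mod 26).

lagoon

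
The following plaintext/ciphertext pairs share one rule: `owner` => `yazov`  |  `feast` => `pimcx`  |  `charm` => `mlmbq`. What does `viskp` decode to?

A repeating key of period 3 is used — shifts +10, +4, +12 over and over.
Decoding viskp: v−10=l, i−4=e, s−12=g, k−10=a, p−4=l.

legal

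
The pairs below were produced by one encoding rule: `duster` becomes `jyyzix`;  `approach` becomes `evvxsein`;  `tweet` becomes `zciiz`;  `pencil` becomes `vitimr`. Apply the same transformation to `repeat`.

xiviez

The shift depends on letter class: consonant d→j is +6, but vowel u→y is +4. Vowels shift forward by 4 and consonants shift forward by 6.
Applying it to repeat: r(cons)+6=x, e(vowel)+4=i, p(cons)+6=v, e(vowel)+4=i, a(vowel)+4=e, t(cons)+6=z.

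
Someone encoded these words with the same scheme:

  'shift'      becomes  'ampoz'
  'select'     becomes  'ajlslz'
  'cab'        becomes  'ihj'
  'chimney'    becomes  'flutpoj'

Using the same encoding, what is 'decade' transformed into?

Two steps: reverse the string, then apply a Caesar shift of +7.
For decade: reverse → edaced; then shift: e+7=l, d+7=k, a+7=h, c+7=j, e+7=l, d+7=k.

lkhjlk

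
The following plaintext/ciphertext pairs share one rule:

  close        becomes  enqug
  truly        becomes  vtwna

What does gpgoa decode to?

Compare letters: c→e is +2, l→n is +2, o→q is +2 — a constant shift. Every letter moves 2 places later in the alphabet, wrapping around z→a.
Decoding gpgoa: g−2=e, p−2=n, g−2=e, o−2=m, a−2=y.

enemy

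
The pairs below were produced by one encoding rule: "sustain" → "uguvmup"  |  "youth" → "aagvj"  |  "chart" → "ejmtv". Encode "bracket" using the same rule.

The shift depends on letter class: consonant s→u is +2, but vowel u→g is +12. Vowels shift forward by 12 and consonants shift forward by 2.
On bracket: b(cons)+2=d, r(cons)+2=t, a(vowel)+12=m, c(cons)+2=e, k(cons)+2=m, e(vowel)+12=q, t(cons)+2=v.

dtmemqv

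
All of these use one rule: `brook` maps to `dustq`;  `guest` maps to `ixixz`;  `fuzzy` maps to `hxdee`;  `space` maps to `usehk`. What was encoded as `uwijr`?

Letter i (0-indexed) is shifted by i+2, so successive shifts are 2, 3, 4, ….
Reversing it on uwijr: u−2=s, w−3=t, i−4=e, j−5=e, r−6=l.

steel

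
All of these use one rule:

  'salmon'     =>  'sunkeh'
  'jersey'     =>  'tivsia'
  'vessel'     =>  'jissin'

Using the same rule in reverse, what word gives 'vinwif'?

relief

s(18)→s(18) and a(0)→u(20) fit y≡23x+20 (mod 26); the inverse of 23 mod 26 is 17. Treating letters as 0–25, the rule is x ↦ 23x + 20 (mod 26).
Decoding vinwif: v(21)→17·(21−20)≡17=r; i(8)→17·(8−20)≡4=e; n(13)→17·(13−20)≡11=l; w(22)→17·(22−20)≡8=i; i(8)→17·(8−20)≡4=e; f(5)→17·(5−20)≡5=f (all mod 26).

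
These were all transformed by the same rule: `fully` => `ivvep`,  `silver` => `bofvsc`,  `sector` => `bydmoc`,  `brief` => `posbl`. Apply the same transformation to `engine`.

oxsqxo

The word is reversed, then every letter is shifted forward by 10.
On engine: reverse → enigne; then shift: e+10=o, n+10=x, i+10=s, g+10=q, n+10=x, e+10=o.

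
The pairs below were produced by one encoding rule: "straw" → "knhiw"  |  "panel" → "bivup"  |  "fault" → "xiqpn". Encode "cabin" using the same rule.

oilgv

Each letter's alphabet position (a=0..z=25) is mapped through 3·x+8 mod 26 — an affine cipher.
Applying it to cabin: c(2)→3·2+8≡14=o; a(0)→3·0+8≡8=i; b(1)→3·1+8≡11=l; i(8)→3·8+8≡6=g; n(13)→3·13+8≡21=v (all mod 26).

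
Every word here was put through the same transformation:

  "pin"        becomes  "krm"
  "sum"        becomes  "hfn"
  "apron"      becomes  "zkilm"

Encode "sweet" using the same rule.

Letters are reflected about the middle of the alphabet (position → 25−position): Atbash.
For sweet: s↔h, w↔d, e↔v, e↔v, t↔g.

hdvvg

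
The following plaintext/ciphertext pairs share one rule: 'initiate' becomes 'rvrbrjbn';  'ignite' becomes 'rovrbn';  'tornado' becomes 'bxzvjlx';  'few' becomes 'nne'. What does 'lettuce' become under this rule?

The shift depends on letter class: consonant n→v is +8, but vowel i→r is +9. Vowels shift forward by 9 and consonants shift forward by 8.
Applying it to lettuce: l(cons)+8=t, e(vowel)+9=n, t(cons)+8=b, t(cons)+8=b, u(vowel)+9=d, c(cons)+8=k, e(vowel)+9=n.

tnbbdkn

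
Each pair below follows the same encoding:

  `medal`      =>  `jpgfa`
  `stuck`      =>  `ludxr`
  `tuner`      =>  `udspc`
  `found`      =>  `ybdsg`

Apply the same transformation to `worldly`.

vbcagan

m(12)→j(9) and e(4)→p(15) fit y≡9x+5 (mod 26); the inverse of 9 mod 26 is 3. Treating letters as 0–25, the rule is x ↦ 9x + 5 (mod 26).
For worldly: w(22)→9·22+5≡21=v; o(14)→9·14+5≡1=b; r(17)→9·17+5≡2=c; l(11)→9·11+5≡0=a; d(3)→9·3+5≡6=g; l(11)→9·11+5≡0=a; y(24)→9·24+5≡13=n (all mod 26).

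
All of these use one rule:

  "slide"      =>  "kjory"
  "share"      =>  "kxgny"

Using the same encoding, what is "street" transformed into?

Two steps: reverse the string, then apply a Caesar shift of +6.
For street: reverse → teerts; then shift: t+6=z, e+6=k, e+6=k, r+6=x, t+6=z, s+6=y.

zkkxzy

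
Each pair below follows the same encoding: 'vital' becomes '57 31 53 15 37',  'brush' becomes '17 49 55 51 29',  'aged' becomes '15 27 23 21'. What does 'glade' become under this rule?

27 37 15 21 23

v(#22)→57 and i(#9)→31: differences scale by 2, so n = 2·pos + 13. With a=1..z=26, the number is 2·pos + 13.
Applying it to glade: g=7→27, l=12→37, a=1→15, d=4→21, e=5→23.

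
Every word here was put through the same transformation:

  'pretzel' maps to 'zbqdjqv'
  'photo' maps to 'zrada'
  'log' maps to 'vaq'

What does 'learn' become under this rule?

The shift depends on letter class: consonant p→z is +10, but vowel e→q is +12. The rule splits by letter class: vowels +12, consonants +10.
For learn: l(cons)+10=v, e(vowel)+12=q, a(vowel)+12=m, r(cons)+10=b, n(cons)+10=x.

vqmbx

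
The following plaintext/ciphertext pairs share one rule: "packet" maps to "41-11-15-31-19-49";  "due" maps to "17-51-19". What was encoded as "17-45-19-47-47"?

dress

With a=1..z=26, the number is 2·pos + 9.
Undoing it on 17-45-19-47-47: 17→(17−9)÷2=4=d, 45→(45−9)÷2=18=r, 19→(19−9)÷2=5=e, 47→(47−9)÷2=19=s, 47→(47−9)÷2=19=s.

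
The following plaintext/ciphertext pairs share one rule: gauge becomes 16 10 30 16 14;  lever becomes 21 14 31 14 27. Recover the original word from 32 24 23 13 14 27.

wonder

The number is (letter's place in the alphabet, a=1) + 9.
Decoding 32 24 23 13 14 27: 32→(32−9)÷1=23=w, 24→(24−9)÷1=15=o, 23→(23−9)÷1=14=n, 13→(13−9)÷1=4=d, 14→(14−9)÷1=5=e, 27→(27−9)÷1=18=r.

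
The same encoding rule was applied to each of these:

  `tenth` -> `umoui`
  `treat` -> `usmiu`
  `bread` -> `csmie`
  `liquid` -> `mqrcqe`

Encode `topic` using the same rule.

uwqqd

Vowels shift forward by 8 and consonants shift forward by 1.
Applying it to topic: t(cons)+1=u, o(vowel)+8=w, p(cons)+1=q, i(vowel)+8=q, c(cons)+1=d.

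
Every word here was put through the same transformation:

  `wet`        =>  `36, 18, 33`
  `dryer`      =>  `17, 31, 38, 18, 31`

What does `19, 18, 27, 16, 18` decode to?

w is letter #23 and maps to 36: an offset of 13. Each letter is replaced by its alphabet position (a=1..z=26) + 13.
Undoing it on 19, 18, 27, 16, 18: 19→(19−13)÷1=6=f, 18→(18−13)÷1=5=e, 27→(27−13)÷1=14=n, 16→(16−13)÷1=3=c, 18→(18−13)÷1=5=e.

fence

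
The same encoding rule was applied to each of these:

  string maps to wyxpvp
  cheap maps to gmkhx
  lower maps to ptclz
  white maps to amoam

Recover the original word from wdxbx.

In string: s→w is +4, t→y is +5, r→x is +6, i→p is +7 — the shift increases by 1 each position. Each letter shifts forward by (position + 4), i.e. 4, 5, 6, … — the shift grows by one for each successive letter.
Undoing it on wdxbx: w−4=s, d−5=y, x−6=r, b−7=u, x−8=p.

syrup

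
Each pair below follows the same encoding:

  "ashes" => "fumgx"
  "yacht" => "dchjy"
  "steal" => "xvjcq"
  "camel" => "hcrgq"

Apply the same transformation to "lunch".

Shifts by position in ashes: pos 0: a→f (+5), pos 1: s→u (+2), pos 2: h→m (+5), pos 3: e→g (+2) — repeating every 2. The shifts repeat in a cycle of length 2: positions 0,1,… shift by +5, +2, then the pattern repeats.
On lunch: l+5=q, u+2=w, n+5=s, c+2=e, h+5=m.

qwsem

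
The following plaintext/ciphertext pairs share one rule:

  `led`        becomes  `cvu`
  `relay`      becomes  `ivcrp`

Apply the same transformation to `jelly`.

avccp

Compare letters: l→c is +17, e→v is +17, d→u is +17 — a constant shift. It's a constant shift of +17 (ROT17).
For jelly: j+17=a, e+17=v, l+17=c, l+17=c, y+17=p.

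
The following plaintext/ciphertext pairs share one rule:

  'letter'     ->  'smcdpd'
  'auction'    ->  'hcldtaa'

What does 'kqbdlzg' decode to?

In letter: l→s is +7, e→m is +8, t→c is +9, t→d is +10 — the shift increases by 1 each position. Letter i (0-indexed) is shifted by i+7, so successive shifts are 7, 8, 9, ….
Decoding kqbdlzg: k−7=d, q−8=i, b−9=s, d−10=t, l−11=a, z−12=n, g−13=t.

distant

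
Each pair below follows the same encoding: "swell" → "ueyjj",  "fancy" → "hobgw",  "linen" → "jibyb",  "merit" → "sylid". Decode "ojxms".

Treating letters as 0–25, the rule is x ↦ 9x + 14 (mod 26).
Undoing it on ojxms: o(14)→3·(14−14)≡0=a; j(9)→3·(9−14)≡11=l; x(23)→3·(23−14)≡1=b; m(12)→3·(12−14)≡20=u; s(18)→3·(18−14)≡12=m (all mod 26).

album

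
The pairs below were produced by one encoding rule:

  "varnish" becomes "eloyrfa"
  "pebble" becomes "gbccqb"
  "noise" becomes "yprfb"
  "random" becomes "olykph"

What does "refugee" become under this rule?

v(21)→e(4) and a(0)→l(11) fit y≡17x+11 (mod 26); the inverse of 17 mod 26 is 23. Treating letters as 0–25, the rule is x ↦ 17x + 11 (mod 26).
On refugee: r(17)→17·17+11≡14=o; e(4)→17·4+11≡1=b; f(5)→17·5+11≡18=s; u(20)→17·20+11≡13=n; g(6)→17·6+11≡9=j; e(4)→17·4+11≡1=b; e(4)→17·4+11≡1=b (all mod 26).

obsnjbb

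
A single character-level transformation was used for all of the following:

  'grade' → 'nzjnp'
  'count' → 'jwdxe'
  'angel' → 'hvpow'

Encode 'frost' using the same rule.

In grade: g→n is +7, r→z is +8, a→j is +9, d→n is +10 — the shift increases by 1 each position. Each letter shifts forward by (position + 7), i.e. 7, 8, 9, … — the shift grows by one for each successive letter.
For frost: f+7=m, r+8=z, o+9=x, s+10=c, t+11=e.

mzxce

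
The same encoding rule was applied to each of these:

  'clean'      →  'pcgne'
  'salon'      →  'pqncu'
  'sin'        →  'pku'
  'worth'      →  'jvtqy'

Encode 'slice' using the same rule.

geknu

The output letters match the input read backwards, each shifted +2: clean reversed is naelc. Two steps: reverse the string, then apply a Caesar shift of +2.
On slice: reverse → ecils; then shift: e+2=g, c+2=e, i+2=k, l+2=n, s+2=u.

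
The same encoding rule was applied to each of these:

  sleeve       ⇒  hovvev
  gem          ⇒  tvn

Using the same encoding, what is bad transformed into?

yzw

Each pair mirrors across the alphabet (s↔h, l↔o, e↔v): positions sum to 25. This is the alphabet-reversal cipher (Atbash): a becomes z, b becomes y, etc.
For bad: b↔y, a↔z, d↔w.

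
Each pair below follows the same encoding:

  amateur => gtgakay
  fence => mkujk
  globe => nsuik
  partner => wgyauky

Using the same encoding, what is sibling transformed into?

zoisoun

The shift depends on letter class: consonant m→t is +7, but vowel a→g is +6. Two shifts are in play — +6 for a/e/i/o/u, +7 for every other letter.
For sibling: s(cons)+7=z, i(vowel)+6=o, b(cons)+7=i, l(cons)+7=s, i(vowel)+6=o, n(cons)+7=u, g(cons)+7=n.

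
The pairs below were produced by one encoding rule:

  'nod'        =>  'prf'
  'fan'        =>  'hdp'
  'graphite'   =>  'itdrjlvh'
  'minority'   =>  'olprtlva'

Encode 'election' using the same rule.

hnhevlrp

The shift depends on letter class: consonant n→p is +2, but vowel o→r is +3. The rule splits by letter class: vowels +3, consonants +2.
Applying it to election: e(vowel)+3=h, l(cons)+2=n, e(vowel)+3=h, c(cons)+2=e, t(cons)+2=v, i(vowel)+3=l, o(vowel)+3=r, n(cons)+2=p.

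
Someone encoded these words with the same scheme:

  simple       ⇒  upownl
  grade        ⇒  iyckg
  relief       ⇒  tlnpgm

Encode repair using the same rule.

Shifts by position in simple: pos 0: s→u (+2), pos 1: i→p (+7), pos 2: m→o (+2), pos 3: p→w (+7) — repeating every 2. The shifts repeat in a cycle of length 2: positions 0,1,… shift by +2, +7, then the pattern repeats.
Applying it to repair: r+2=t, e+7=l, p+2=r, a+7=h, i+2=k, r+7=y.

tlrhky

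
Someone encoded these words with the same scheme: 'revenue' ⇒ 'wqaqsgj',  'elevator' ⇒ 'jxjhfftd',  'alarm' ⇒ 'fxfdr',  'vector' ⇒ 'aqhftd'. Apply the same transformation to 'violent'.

Shifts by position in revenue: pos 0: r→w (+5), pos 1: e→q (+12), pos 2: v→a (+5), pos 3: e→q (+12) — repeating every 2. It's a Vigenère-style cipher with numeric key [5,12]: position i shifts by key[i mod 2].
On violent: v+5=a, i+12=u, o+5=t, l+12=x, e+5=j, n+12=z, t+5=y.

autxjzy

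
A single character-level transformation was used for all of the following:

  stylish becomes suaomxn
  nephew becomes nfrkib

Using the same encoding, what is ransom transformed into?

Each letter shifts forward by its position index (0, 1, 2, …) — the shift grows by one for each successive letter.
For ransom: r+0=r, a+1=b, n+2=p, s+3=v, o+4=s, m+5=r.

rbpvsr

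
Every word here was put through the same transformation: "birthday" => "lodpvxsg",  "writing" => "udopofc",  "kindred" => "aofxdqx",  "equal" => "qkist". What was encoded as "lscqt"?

Each letter's alphabet position (a=0..z=25) is mapped through 19·x+18 mod 26 — an affine cipher.
Reversing it on lscqt: l(11)→11·(11−18)≡1=b; s(18)→11·(18−18)≡0=a; c(2)→11·(2−18)≡6=g; q(16)→11·(16−18)≡4=e; t(19)→11·(19−18)≡11=l (all mod 26).

bagel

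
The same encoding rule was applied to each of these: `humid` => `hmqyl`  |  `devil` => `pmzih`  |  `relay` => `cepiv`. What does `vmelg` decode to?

chair

The output letters match the input read backwards, each shifted +4: humid reversed is dimuh. The word is reversed, then every letter is shifted forward by 4.
Reversing it on vmelg: shift back: v−4=r, m−4=i, e−4=a, l−4=h, g−4=c → riahc; then reverse → chair.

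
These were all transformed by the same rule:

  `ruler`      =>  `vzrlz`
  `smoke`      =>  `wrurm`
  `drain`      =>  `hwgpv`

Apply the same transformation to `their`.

In ruler: r→v is +4, u→z is +5, l→r is +6, e→l is +7 — the shift increases by 1 each position. The shift increases by 1 at each position, starting from +4: 4, 5, 6, ….
On their: t+4=x, h+5=m, e+6=k, i+7=p, r+8=z.

xmkpz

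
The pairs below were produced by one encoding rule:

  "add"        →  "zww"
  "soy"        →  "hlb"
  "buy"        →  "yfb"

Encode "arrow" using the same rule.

ziild

Each pair mirrors across the alphabet (a↔z, d↔w, d↔w): positions sum to 25. This is the alphabet-reversal cipher (Atbash): a becomes z, b becomes y, etc.
Applying it to arrow: a↔z, r↔i, r↔i, o↔l, w↔d.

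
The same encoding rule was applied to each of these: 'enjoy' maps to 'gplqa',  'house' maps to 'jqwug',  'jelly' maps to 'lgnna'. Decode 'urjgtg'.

sphere

This is a Caesar cipher with shift 2.
Reversing it on urjgtg: u−2=s, r−2=p, j−2=h, g−2=e, t−2=r, g−2=e.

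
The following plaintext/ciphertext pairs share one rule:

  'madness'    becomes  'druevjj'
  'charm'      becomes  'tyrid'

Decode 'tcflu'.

Compare letters: m→d is +17, a→r is +17, d→u is +17 — a constant shift. Each letter is shifted forward by 17 in the alphabet (a Caesar shift of +17).
Decoding tcflu: t−17=c, c−17=l, f−17=o, l−17=u, u−17=d.

cloud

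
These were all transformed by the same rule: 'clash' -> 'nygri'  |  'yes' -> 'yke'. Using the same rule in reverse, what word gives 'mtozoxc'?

The output letters match the input read backwards, each shifted +6: clash reversed is hsalc. Two steps: reverse the string, then apply a Caesar shift of +6.
Decoding mtozoxc: shift back: m−6=g, t−6=n, o−6=i, z−6=t, o−6=i, x−6=r, c−6=w → gnitirw; then reverse → writing.

writing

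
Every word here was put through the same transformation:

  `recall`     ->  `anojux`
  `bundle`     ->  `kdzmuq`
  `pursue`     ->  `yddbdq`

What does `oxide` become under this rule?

xgumn

The shifts repeat in a cycle of length 3: positions 0,1,… shift by +9, +9, +12, then the pattern repeats.
For oxide: o+9=x, x+9=g, i+12=u, d+9=m, e+9=n.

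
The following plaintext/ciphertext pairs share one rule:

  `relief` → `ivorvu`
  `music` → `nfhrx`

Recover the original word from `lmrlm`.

onion

Each pair mirrors across the alphabet (r↔i, e↔v, l↔o): positions sum to 25. Each letter is replaced by its mirror in the alphabet: a↔z, b↔y, c↔x, and so on (the Atbash cipher).
Undoing it on lmrlm: l↔o, m↔n, r↔i, l↔o, m↔n.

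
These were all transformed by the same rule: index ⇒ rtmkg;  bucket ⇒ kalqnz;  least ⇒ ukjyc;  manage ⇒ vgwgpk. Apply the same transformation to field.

oonrm

Shifts by position in index: pos 0: i→r (+9), pos 1: n→t (+6), pos 2: d→m (+9), pos 3: e→k (+6) — repeating every 2. The shifts repeat in a cycle of length 2: positions 0,1,… shift by +9, +6, then the pattern repeats.
For field: f+9=o, i+6=o, e+9=n, l+6=r, d+9=m.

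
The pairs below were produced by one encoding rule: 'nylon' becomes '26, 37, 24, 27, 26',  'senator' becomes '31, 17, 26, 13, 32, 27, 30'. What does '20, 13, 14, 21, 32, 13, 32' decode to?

habitat

n is letter #14 and maps to 26: an offset of 12. Letters become their 1-based position plus 12 (so a→13, b→14, …).
Reversing it on 20, 13, 14, 21, 32, 13, 32: 20→(20−12)÷1=8=h, 13→(13−12)÷1=1=a, 14→(14−12)÷1=2=b, 21→(21−12)÷1=9=i, 32→(32−12)÷1=20=t, 13→(13−12)÷1=1=a, 32→(32−12)÷1=20=t.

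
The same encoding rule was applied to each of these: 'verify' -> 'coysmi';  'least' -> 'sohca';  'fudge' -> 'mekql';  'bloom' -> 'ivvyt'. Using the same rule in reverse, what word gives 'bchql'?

usage

Shifts by position in verify: pos 0: v→c (+7), pos 1: e→o (+10), pos 2: r→y (+7), pos 3: i→s (+10) — repeating every 2. The shifts repeat in a cycle of length 2: positions 0,1,… shift by +7, +10, then the pattern repeats.
Undoing it on bchql: b−7=u, c−10=s, h−7=a, q−10=g, l−7=e.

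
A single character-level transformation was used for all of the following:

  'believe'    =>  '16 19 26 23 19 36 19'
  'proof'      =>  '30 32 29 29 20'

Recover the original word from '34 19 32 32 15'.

b is letter #2 and maps to 16: an offset of 14. The number is (letter's place in the alphabet, a=1) + 14.
Reversing it on 34 19 32 32 15: 34→(34−14)÷1=20=t, 19→(19−14)÷1=5=e, 32→(32−14)÷1=18=r, 32→(32−14)÷1=18=r, 15→(15−14)÷1=1=a.

terra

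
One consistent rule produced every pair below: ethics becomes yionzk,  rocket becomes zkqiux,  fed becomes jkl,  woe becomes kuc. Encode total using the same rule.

The output letters match the input read backwards, each shifted +6: ethics reversed is scihte. Read the word backwards and shift each letter +6.
On total: reverse → latot; then shift: l+6=r, a+6=g, t+6=z, o+6=u, t+6=z.

rgzuz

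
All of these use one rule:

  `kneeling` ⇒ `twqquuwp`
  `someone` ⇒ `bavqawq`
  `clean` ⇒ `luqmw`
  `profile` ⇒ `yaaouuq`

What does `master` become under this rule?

The rule splits by letter class: vowels +12, consonants +9.
On master: m(cons)+9=v, a(vowel)+12=m, s(cons)+9=b, t(cons)+9=c, e(vowel)+12=q, r(cons)+9=a.

vmbcqa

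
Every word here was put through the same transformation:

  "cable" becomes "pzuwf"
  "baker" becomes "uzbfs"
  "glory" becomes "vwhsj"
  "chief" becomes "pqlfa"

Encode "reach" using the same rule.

sfzpq

c(2)→p(15) and a(0)→z(25) fit y≡21x+25 (mod 26); the inverse of 21 mod 26 is 5. Treating letters as 0–25, the rule is x ↦ 21x + 25 (mod 26).
On reach: r(17)→21·17+25≡18=s; e(4)→21·4+25≡5=f; a(0)→21·0+25≡25=z; c(2)→21·2+25≡15=p; h(7)→21·7+25≡16=q (all mod 26).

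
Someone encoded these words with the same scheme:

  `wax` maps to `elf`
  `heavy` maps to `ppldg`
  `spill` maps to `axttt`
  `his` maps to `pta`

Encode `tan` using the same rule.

blv

Vowels shift forward by 11 and consonants shift forward by 8.
On tan: t(cons)+8=b, a(vowel)+11=l, n(cons)+8=v.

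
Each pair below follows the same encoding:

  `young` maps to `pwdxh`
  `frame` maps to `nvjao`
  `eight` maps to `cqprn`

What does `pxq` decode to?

hog

The output letters match the input read backwards, each shifted +9: young reversed is gnuoy. Two steps: reverse the string, then apply a Caesar shift of +9.
Decoding pxq: shift back: p−9=g, x−9=o, q−9=h → goh; then reverse → hog.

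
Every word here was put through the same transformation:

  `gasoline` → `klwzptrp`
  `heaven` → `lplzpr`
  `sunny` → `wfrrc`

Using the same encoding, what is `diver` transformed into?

htzpv

The shift depends on letter class: consonant g→k is +4, but vowel a→l is +11. Vowels shift forward by 11 and consonants shift forward by 4.
Applying it to diver: d(cons)+4=h, i(vowel)+11=t, v(cons)+4=z, e(vowel)+11=p, r(cons)+4=v.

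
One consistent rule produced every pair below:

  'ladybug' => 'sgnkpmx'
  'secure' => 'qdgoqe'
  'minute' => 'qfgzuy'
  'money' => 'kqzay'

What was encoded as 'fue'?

The word is reversed, then every letter is shifted forward by 12.
Undoing it on fue: shift back: f−12=t, u−12=i, e−12=s → tis; then reverse → sit.

sit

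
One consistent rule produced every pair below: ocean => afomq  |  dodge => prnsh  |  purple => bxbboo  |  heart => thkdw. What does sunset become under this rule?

exxehd

Shifts by position in ocean: pos 0: o→a (+12), pos 1: c→f (+3), pos 2: e→o (+10), pos 3: a→m (+12), pos 4: n→q (+3) — repeating every 3. It's a Vigenère-style cipher with numeric key [12,3,10]: position i shifts by key[i mod 3].
On sunset: s+12=e, u+3=x, n+10=x, s+12=e, e+3=h, t+10=d.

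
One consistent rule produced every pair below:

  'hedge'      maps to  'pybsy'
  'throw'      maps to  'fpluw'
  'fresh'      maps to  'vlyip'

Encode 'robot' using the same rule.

h(7)→p(15) and e(4)→y(24) fit y≡23x+10 (mod 26); the inverse of 23 mod 26 is 17. Treating letters as 0–25, the rule is x ↦ 23x + 10 (mod 26).
For robot: r(17)→23·17+10≡11=l; o(14)→23·14+10≡20=u; b(1)→23·1+10≡7=h; o(14)→23·14+10≡20=u; t(19)→23·19+10≡5=f (all mod 26).

luhuf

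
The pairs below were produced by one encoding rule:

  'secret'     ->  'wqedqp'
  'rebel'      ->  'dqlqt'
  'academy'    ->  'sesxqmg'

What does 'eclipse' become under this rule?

s(18)→w(22) and e(4)→q(16) fit y≡19x+18 (mod 26); the inverse of 19 mod 26 is 11. Treating letters as 0–25, the rule is x ↦ 19x + 18 (mod 26).
For eclipse: e(4)→19·4+18≡16=q; c(2)→19·2+18≡4=e; l(11)→19·11+18≡19=t; i(8)→19·8+18≡14=o; p(15)→19·15+18≡17=r; s(18)→19·18+18≡22=w; e(4)→19·4+18≡16=q (all mod 26).

qetorwq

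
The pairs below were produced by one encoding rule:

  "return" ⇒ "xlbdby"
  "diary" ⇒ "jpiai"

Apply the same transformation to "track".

In return: r→x is +6, e→l is +7, t→b is +8, u→d is +9 — the shift increases by 1 each position. Letter i (0-indexed) is shifted by i+6, so successive shifts are 6, 7, 8, ….
On track: t+6=z, r+7=y, a+8=i, c+9=l, k+10=u.

zyilu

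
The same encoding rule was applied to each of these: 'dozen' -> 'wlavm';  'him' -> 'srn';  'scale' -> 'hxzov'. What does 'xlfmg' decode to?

count

Each pair mirrors across the alphabet (d↔w, o↔l, z↔a): positions sum to 25. This is the alphabet-reversal cipher (Atbash): a becomes z, b becomes y, etc.
Reversing it on xlfmg: x↔c, l↔o, f↔u, m↔n, g↔t.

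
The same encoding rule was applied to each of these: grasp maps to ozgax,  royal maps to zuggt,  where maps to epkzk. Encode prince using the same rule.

The rule splits by letter class: vowels +6, consonants +8.
Applying it to prince: p(cons)+8=x, r(cons)+8=z, i(vowel)+6=o, n(cons)+8=v, c(cons)+8=k, e(vowel)+6=k.

xzovkk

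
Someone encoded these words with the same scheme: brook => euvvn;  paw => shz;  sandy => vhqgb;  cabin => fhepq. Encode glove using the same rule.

The shift depends on letter class: consonant b→e is +3, but vowel o→v is +7. The rule splits by letter class: vowels +7, consonants +3.
For glove: g(cons)+3=j, l(cons)+3=o, o(vowel)+7=v, v(cons)+3=y, e(vowel)+7=l.

jovyl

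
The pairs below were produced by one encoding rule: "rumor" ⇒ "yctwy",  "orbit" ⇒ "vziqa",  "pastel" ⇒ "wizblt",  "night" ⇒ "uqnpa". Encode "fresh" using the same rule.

mzlao

Shifts by position in rumor: pos 0: r→y (+7), pos 1: u→c (+8), pos 2: m→t (+7), pos 3: o→w (+8) — repeating every 2. A repeating key of period 2 is used — shifts +7, +8 over and over.
On fresh: f+7=m, r+8=z, e+7=l, s+8=a, h+7=o.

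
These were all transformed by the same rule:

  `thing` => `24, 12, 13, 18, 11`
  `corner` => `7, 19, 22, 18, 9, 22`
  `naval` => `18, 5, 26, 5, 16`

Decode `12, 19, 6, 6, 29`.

The number is (letter's place in the alphabet, a=1) + 4.
Reversing it on 12, 19, 6, 6, 29: 12→(12−4)÷1=8=h, 19→(19−4)÷1=15=o, 6→(6−4)÷1=2=b, 6→(6−4)÷1=2=b, 29→(29−4)÷1=25=y.

hobby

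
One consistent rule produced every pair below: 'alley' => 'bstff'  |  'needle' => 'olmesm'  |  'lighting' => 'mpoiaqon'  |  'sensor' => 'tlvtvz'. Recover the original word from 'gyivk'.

Shifts by position in alley: pos 0: a→b (+1), pos 1: l→s (+7), pos 2: l→t (+8), pos 3: e→f (+1), pos 4: y→f (+7) — repeating every 3. It's a Vigenère-style cipher with numeric key [1,7,8]: position i shifts by key[i mod 3].
Reversing it on gyivk: g−1=f, y−7=r, i−8=a, v−1=u, k−7=d.

fraud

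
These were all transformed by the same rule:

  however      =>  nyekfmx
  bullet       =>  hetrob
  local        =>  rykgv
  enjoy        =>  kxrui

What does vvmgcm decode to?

please

Shifts by position in however: pos 0: h→n (+6), pos 1: o→y (+10), pos 2: w→e (+8), pos 3: e→k (+6), pos 4: v→f (+10), pos 5: e→m (+8) — repeating every 3. A repeating key of period 3 is used — shifts +6, +10, +8 over and over.
Reversing it on vvmgcm: v−6=p, v−10=l, m−8=e, g−6=a, c−10=s, m−8=e.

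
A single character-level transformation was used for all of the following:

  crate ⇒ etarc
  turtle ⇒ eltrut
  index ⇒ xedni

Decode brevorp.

The output letters match the input read backwards: crate reversed is etarc. It's just the letters in reverse order.
Undoing it on brevorp: then reverse → proverb.

proverb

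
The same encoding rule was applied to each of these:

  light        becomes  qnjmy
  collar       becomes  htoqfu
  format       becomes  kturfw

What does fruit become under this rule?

Shifts by position in light: pos 0: l→q (+5), pos 1: i→n (+5), pos 2: g→j (+3), pos 3: h→m (+5), pos 4: t→y (+5) — repeating every 3. The shifts repeat in a cycle of length 3: positions 0,1,… shift by +5, +5, +3, then the pattern repeats.
For fruit: f+5=k, r+5=w, u+3=x, i+5=n, t+5=y.

kwxny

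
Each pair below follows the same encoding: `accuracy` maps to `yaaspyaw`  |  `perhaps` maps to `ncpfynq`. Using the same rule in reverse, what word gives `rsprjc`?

Compare letters: a→y is +24, c→a is +24, c→a is +24 — a constant shift. It's a constant shift of +24 (ROT24).
Undoing it on rsprjc: r−24=t, s−24=u, p−24=r, r−24=t, j−24=l, c−24=e.

turtle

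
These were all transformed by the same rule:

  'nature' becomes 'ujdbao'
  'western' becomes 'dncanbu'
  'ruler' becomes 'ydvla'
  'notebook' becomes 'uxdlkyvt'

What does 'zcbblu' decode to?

struck

Shifts by position in nature: pos 0: n→u (+7), pos 1: a→j (+9), pos 2: t→d (+10), pos 3: u→b (+7), pos 4: r→a (+9), pos 5: e→o (+10) — repeating every 3. A repeating key of period 3 is used — shifts +7, +9, +10 over and over.
Reversing it on zcbblu: z−7=s, c−9=t, b−10=r, b−7=u, l−9=c, u−10=k.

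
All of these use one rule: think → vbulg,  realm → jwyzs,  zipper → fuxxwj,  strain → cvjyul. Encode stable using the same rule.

t(19)→v(21) and h(7)→b(1) fit y≡19x+24 (mod 26); the inverse of 19 mod 26 is 11. This is an affine cipher: with a=0,…,z=25, each position x becomes (19x+24) mod 26.
Applying it to stable: s(18)→19·18+24≡2=c; t(19)→19·19+24≡21=v; a(0)→19·0+24≡24=y; b(1)→19·1+24≡17=r; l(11)→19·11+24≡25=z; e(4)→19·4+24≡22=w (all mod 26).

cvyrzw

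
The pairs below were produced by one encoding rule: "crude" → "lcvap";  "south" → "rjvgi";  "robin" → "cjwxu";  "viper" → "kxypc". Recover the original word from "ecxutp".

fringe

Treating letters as 0–25, the rule is x ↦ 15x + 7 (mod 26).
Reversing it on ecxutp: e(4)→7·(4−7)≡5=f; c(2)→7·(2−7)≡17=r; x(23)→7·(23−7)≡8=i; u(20)→7·(20−7)≡13=n; t(19)→7·(19−7)≡6=g; p(15)→7·(15−7)≡4=e (all mod 26).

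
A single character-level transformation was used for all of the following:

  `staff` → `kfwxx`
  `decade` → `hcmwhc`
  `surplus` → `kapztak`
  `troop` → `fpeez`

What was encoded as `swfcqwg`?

gateway

This is an affine cipher: with a=0,…,z=25, each position x becomes (21x+22) mod 26.
Decoding swfcqwg: s(18)→5·(18−22)≡6=g; w(22)→5·(22−22)≡0=a; f(5)→5·(5−22)≡19=t; c(2)→5·(2−22)≡4=e; q(16)→5·(16−22)≡22=w; w(22)→5·(22−22)≡0=a; g(6)→5·(6−22)≡24=y (all mod 26).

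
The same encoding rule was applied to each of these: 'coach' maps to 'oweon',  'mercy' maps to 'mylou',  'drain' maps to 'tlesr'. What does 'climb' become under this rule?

c(2)→o(14) and o(14)→w(22) fit y≡5x+4 (mod 26); the inverse of 5 mod 26 is 21. Each letter's alphabet position (a=0..z=25) is mapped through 5·x+4 mod 26 — an affine cipher.
On climb: c(2)→5·2+4≡14=o; l(11)→5·11+4≡7=h; i(8)→5·8+4≡18=s; m(12)→5·12+4≡12=m; b(1)→5·1+4≡9=j (all mod 26).

ohsmj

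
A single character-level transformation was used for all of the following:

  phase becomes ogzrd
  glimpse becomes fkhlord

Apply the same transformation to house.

It's a constant shift of +25 (ROT25).
For house: h+25=g, o+25=n, u+25=t, s+25=r, e+25=d.

gntrd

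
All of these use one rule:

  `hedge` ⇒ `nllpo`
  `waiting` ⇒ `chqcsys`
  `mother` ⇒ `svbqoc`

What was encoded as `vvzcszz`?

portion

In hedge: h→n is +6, e→l is +7, d→l is +8, g→p is +9 — the shift increases by 1 each position. Letter i (0-indexed) is shifted by i+6, so successive shifts are 6, 7, 8, ….
Decoding vvzcszz: v−6=p, v−7=o, z−8=r, c−9=t, s−10=i, z−11=o, z−12=n.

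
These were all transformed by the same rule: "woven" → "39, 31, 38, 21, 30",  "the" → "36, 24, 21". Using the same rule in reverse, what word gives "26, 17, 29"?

jam

w is letter #23 and maps to 39: an offset of 16. Letters become their 1-based position plus 16 (so a→17, b→18, …).
Decoding 26, 17, 29: 26→(26−16)÷1=10=j, 17→(17−16)÷1=1=a, 29→(29−16)÷1=13=m.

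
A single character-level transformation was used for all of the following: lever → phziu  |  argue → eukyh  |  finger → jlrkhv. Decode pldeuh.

Shifts by position in lever: pos 0: l→p (+4), pos 1: e→h (+3), pos 2: v→z (+4), pos 3: e→i (+4), pos 4: r→u (+3) — repeating every 3. The shifts repeat in a cycle of length 3: positions 0,1,… shift by +4, +3, +4, then the pattern repeats.
Reversing it on pldeuh: p−4=l, l−3=i, d−4=z, e−4=a, u−3=r, h−4=d.

lizard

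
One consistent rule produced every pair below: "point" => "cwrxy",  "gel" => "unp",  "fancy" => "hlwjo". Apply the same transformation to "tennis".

brwwnc

Read the word backwards and shift each letter +9.
Applying it to tennis: reverse → sinnet; then shift: s+9=b, i+9=r, n+9=w, n+9=w, e+9=n, t+9=c.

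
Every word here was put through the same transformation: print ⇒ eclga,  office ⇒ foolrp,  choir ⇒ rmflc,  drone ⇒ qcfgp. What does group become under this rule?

ncfze

Treating letters as 0–25, the rule is x ↦ 25x + 19 (mod 26).
For group: g(6)→25·6+19≡13=n; r(17)→25·17+19≡2=c; o(14)→25·14+19≡5=f; u(20)→25·20+19≡25=z; p(15)→25·15+19≡4=e (all mod 26).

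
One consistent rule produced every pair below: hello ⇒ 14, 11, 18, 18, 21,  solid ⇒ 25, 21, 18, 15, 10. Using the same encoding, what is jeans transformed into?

h is letter #8 and maps to 14: an offset of 6. The number is (letter's place in the alphabet, a=1) + 6.
For jeans: j=10→16, e=5→11, a=1→7, n=14→20, s=19→25.

16, 11, 7, 20, 25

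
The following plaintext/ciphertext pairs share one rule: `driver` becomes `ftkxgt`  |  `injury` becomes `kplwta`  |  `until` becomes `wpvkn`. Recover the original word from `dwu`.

Compare letters: d→f is +2, r→t is +2, i→k is +2 — a constant shift. Each letter is shifted forward by 2 in the alphabet (a Caesar shift of +2).
Decoding dwu: d−2=b, w−2=u, u−2=s.

bus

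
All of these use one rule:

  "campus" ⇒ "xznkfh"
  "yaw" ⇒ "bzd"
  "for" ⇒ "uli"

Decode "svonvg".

Each pair mirrors across the alphabet (c↔x, a↔z, m↔n): positions sum to 25. This is the alphabet-reversal cipher (Atbash): a becomes z, b becomes y, etc.
Reversing it on svonvg: s↔h, v↔e, o↔l, n↔m, v↔e, g↔t.

helmet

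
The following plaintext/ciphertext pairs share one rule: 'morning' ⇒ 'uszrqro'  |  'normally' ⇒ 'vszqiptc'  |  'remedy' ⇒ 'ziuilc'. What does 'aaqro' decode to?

swing

Shifts by position in morning: pos 0: m→u (+8), pos 1: o→s (+4), pos 2: r→z (+8), pos 3: n→r (+4) — repeating every 2. The shifts repeat in a cycle of length 2: positions 0,1,… shift by +8, +4, then the pattern repeats.
Decoding aaqro: a−8=s, a−4=w, q−8=i, r−4=n, o−8=g.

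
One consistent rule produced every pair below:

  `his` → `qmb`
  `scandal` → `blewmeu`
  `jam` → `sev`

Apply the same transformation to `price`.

The shift depends on letter class: consonant h→q is +9, but vowel i→m is +4. Two shifts are in play — +4 for a/e/i/o/u, +9 for every other letter.
Applying it to price: p(cons)+9=y, r(cons)+9=a, i(vowel)+4=m, c(cons)+9=l, e(vowel)+4=i.

yamli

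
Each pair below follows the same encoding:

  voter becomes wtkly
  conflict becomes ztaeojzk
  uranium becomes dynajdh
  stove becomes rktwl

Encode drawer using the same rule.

synply

v(21)→w(22) and o(14)→t(19) fit y≡19x+13 (mod 26); the inverse of 19 mod 26 is 11. Treating letters as 0–25, the rule is x ↦ 19x + 13 (mod 26).
For drawer: d(3)→19·3+13≡18=s; r(17)→19·17+13≡24=y; a(0)→19·0+13≡13=n; w(22)→19·22+13≡15=p; e(4)→19·4+13≡11=l; r(17)→19·17+13≡24=y (all mod 26).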